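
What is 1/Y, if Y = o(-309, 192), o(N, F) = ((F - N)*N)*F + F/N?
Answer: -103/3061502848 ≈ -3.3644e-8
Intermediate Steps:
o(N, F) = F/N + F*N*(F - N) (o(N, F) = (N*(F - N))*F + F/N = F*N*(F - N) + F/N = F/N + F*N*(F - N))
Y = -3061502848/103 (Y = 192*(1 + (-309)**2*(192 - 1*(-309)))/(-309) = 192*(-1/309)*(1 + 95481*(192 + 309)) = 192*(-1/309)*(1 + 95481*501) = 192*(-1/309)*(1 + 47835981) = 192*(-1/309)*47835982 = -3061502848/103 ≈ -2.9723e+7)
1/Y = 1/(-3061502848/103) = -103/3061502848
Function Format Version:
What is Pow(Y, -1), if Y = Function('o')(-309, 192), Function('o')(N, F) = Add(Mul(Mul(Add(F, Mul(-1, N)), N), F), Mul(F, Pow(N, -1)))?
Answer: Rational(-103, 3061502848) ≈ -3.3644e-8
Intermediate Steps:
Function('o')(N, F) = Add(Mul(F, Pow(N, -1)), Mul(F, N, Add(F, Mul(-1, N)))) (Function('o')(N, F) = Add(Mul(Mul(N, Add(F, Mul(-1, N))), F), Mul(F, Pow(N, -1))) = Add(Mul(F, N, Add(F, Mul(-1, N))), Mul(F, Pow(N, -1))) = Add(Mul(F, Pow(N, -1)), Mul(F, N, Add(F, Mul(-1, N)))))
Y = Rational(-3061502848, 103) (Y = Mul(192, Pow(-309, -1), Add(1, Mul(Pow(-309, 2), Add(192, Mul(-1, -309))))) = Mul(192, Rational(-1, 309), Add(1, Mul(95481, Add(192, 309)))) = Mul(192, Rational(-1, 309), Add(1, Mul(95481, 501))) = Mul(192, Rational(-1, 309), Add(1, 47835981)) = Mul(192, Rational(-1, 309), 47835982) = Rational(-3061502848, 103) ≈ -2.9723e+7)
Pow(Y, -1) = Pow(Rational(-3061502848, 103), -1) = Rational(-103, 3061502848)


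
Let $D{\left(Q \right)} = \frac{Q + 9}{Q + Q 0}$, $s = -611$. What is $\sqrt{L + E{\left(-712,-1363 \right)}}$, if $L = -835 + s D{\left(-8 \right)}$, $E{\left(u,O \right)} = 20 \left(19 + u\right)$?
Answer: $\frac{i \sqrt{233898}}{4} \approx 120.91 i$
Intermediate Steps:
$D{\left(Q \right)} = \frac{9 + Q}{Q}$ ($D{\left(Q \right)} = \frac{9 + Q}{Q + 0} = \frac{9 + Q}{Q}$)
$E{\left(u,O \right)} = 380 + 20 u$
$L = - \frac{6069}{8}$ ($L = -835 - 611 \frac{9 - 8}{-8} = -835 - 611 \left(\left(- \frac{1}{8}\right) 1\right) = -835 - - \frac{611}{8} = -835 + \frac{611}{8} = - \frac{6069}{8} \approx -758.63$)
$\sqrt{L + E{\left(-712,-1363 \right)}} = \sqrt{- \frac{6069}{8} + \left(380 + 20 \left(-712\right)\right)} = \sqrt{- \frac{6069}{8} + \left(380 - 14240\right)} = \sqrt{- \frac{6069}{8} - 13860} = \sqrt{- \frac{116949}{8}} = \frac{i \sqrt{233898}}{4}$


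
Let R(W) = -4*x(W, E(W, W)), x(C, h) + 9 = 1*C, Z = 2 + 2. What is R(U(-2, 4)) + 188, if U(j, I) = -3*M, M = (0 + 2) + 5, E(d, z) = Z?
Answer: 308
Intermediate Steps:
Z = 4
E(d, z) = 4
x(C, h) = -9 + C (x(C, h) = -9 + 1*C = -9 + C)
M = 7 (M = 2 + 5 = 7)
U(j, I) = -21 (U(j, I) = -3*7 = -21)
R(W) = 36 - 4*W (R(W) = -4*(-9 + W) = 36 - 4*W)
R(U(-2, 4)) + 188 = (36 - 4*(-21)) + 188 = (36 + 84) + 188 = 120 + 188 = 308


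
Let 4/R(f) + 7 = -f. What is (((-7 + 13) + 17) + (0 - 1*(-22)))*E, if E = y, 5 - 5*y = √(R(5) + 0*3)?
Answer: 45 - 3*I*√3 ≈ 45.0 - 5.1962*I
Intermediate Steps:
R(f) = 4/(-7 - f)
y = 1 - I*√3/15 (y = 1 - √(-4/(7 + 5) + 0*3)/5 = 1 - √(-4/12 + 0)/5 = 1 - √(-4*1/12 + 0)/5 = 1 - √(-⅓ + 0)/5 = 1 - I*√3/15 ≈ 1.0 - 0.11547*I)
E = 1 - I*√3/15 ≈ 1.0 - 0.11547*I
(((-7 + 13) + 17) + (0 - 1*(-22)))*E = (((-7 + 13) + 17) + (0 - 1*(-22)))*(1 - I*√3/15) = ((6 + 17) + (0 + 22))*(1 - I*√3/15) = (23 + 22)*(1 - I*√3/15) = 45*(1 - I*√3/15) = 45 - 3*I*√3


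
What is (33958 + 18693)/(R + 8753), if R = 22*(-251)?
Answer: 52651/3231 ≈ 16.296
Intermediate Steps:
R = -5522
(33958 + 18693)/(R + 8753) = (33958 + 18693)/(-5522 + 8753) = 52651/3231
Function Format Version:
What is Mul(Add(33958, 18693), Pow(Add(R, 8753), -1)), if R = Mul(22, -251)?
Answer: Rational(52651, 3231) ≈ 16.296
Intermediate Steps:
R = -5522
Mul(Add(33958, 18693), Pow(Add(R, 8753), -1)) = Mul(Add(33958, 18693), Pow(Add(-5522, 8753), -1)) = Mul(52651, Pow(3231, -1)) = Mul(52651, Rational(1, 3231)) = Rational(52651, 3231)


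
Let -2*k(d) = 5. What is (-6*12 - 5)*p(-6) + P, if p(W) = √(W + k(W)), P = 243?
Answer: 243 - 77*I*√34/2 ≈ 243.0 - 224.49*I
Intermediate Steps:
k(d) = -5/2 (k(d) = -½*5 = -5/2)
p(W) = √(-5/2 + W) (p(W) = √(W - 5/2) = √(-5/2 + W))
(-6*12 - 5)*p(-6) + P = (-6*12 - 5)*(√(-10 + 4*(-6))/2) + 243 = (-72 - 5)*(√(-10 - 24)/2) + 243 = -77*√(-34)/2 + 243 = -77*I*√34/2 + 243 = 243 - 77*I*√34/2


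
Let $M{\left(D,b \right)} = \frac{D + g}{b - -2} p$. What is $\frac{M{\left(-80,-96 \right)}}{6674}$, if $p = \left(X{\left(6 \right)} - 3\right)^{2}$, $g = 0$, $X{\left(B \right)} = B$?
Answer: $\frac{180}{156839} \approx 0.0011477$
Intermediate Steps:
$p = 9$ ($p = \left(6 - 3\right)^{2} = 3^{2} = 9$)
$M{\left(D,b \right)} = \frac{9 D}{2 + b}$ ($M{\left(D,b \right)} = \frac{D + 0}{b - -2} \cdot 9 = \frac{D}{b + \left(-2 + 4\right)} 9 = \frac{D}{b + 2} \cdot 9 = \frac{D}{2 + b} 9 = \frac{9 D}{2 + b}$)
$\frac{M{\left(-80,-96 \right)}}{6674} = \frac{9 \left(-80\right) \frac{1}{2 - 96}}{6674} = 9 \left(-80\right) \frac{1}{-94} \cdot \frac{1}{6674} = 9 \left(-80\right) \left(- \frac{1}{94}\right) \frac{1}{6674} = \frac{360}{47} \cdot \frac{1}{6674} = \frac{180}{156839}$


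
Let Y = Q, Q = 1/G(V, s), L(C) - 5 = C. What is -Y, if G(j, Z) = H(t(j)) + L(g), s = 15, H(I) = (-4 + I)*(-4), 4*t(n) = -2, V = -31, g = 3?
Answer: -1/26 ≈ -0.038462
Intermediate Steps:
L(C) = 5 + C
t(n) = -½ (t(n) = (¼)*(-2) = -½)
H(I) = 16 - 4*I
G(j, Z) = 26 (G(j, Z) = (16 - 4*(-½)) + (5 + 3) = (16 + 2) + 8 = 18 + 8 = 26)
Q = 1/26 ≈ 0.038462
Y = 1/26 ≈ 0.038462
-Y = -1*1/26 = -1/26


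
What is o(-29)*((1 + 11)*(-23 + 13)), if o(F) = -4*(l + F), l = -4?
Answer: -15840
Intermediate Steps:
o(F) = 16 - 4*F (o(F) = -4*(-4 + F) = 16 - 4*F)
o(-29)*((1 + 11)*(-23 + 13)) = (16 - 4*(-29))*((1 + 11)*(-23 + 13)) = (16 + 116)*(12*(-10)) = 132*(-120) = -15840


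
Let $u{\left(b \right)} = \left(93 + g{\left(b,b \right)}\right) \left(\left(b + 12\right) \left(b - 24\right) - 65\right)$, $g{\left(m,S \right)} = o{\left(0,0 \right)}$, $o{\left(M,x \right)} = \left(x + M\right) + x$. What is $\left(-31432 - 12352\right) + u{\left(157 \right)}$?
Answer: $2040532$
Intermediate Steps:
$o{\left(M,x \right)} = M + 2 x$ ($o{\left(M,x \right)} = \left(M + x\right) + x = M + 2 x$)
$g{\left(m,S \right)} = 0$ ($g{\left(m,S \right)} = 0 + 2 \cdot 0 = 0 + 0 = 0$)
$u{\left(b \right)} = -6045 + 93 \left(-24 + b\right) \left(12 + b\right)$ ($u{\left(b \right)} = \left(93 + 0\right) \left(\left(b + 12\right) \left(b - 24\right) - 65\right) = 93 \left(\left(12 + b\right) \left(-24 + b\right) - 65\right) = 93 \left(\left(-24 + b\right) \left(12 + b\right) - 65\right) = 93 \left(-65 + \left(-24 + b\right) \left(12 + b\right)\right) = -6045 + 93 \left(-24 + b\right) \left(12 + b\right)$)
$\left(-31432 - 12352\right) + u{\left(157 \right)} = \left(-31432 - 12352\right) - \left(208041 - 2292357\right) = -43784 - -2084316 = -43784 + 2084316 = 2040532$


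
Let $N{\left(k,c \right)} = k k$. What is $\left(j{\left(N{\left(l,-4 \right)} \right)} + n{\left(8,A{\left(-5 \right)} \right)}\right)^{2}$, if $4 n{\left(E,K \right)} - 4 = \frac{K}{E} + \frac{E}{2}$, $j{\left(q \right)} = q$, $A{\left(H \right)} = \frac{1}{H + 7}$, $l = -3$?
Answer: $\frac{497025}{4096} \approx 121.34$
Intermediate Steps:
$A{\left(H \right)} = \frac{1}{7 + H}$
$N{\left(k,c \right)} = k^{2}$
$n{\left(E,K \right)} = 1 + \frac{E}{8} + \frac{K}{4 E}$ ($n{\left(E,K \right)} = 1 + \frac{\frac{K}{E} + \frac{E}{2}}{4} = 1 + \frac{\frac{E}{2} + \frac{K}{E}}{4} = 1 + \left(\frac{E}{8} + \frac{K}{4 E}\right) = 1 + \frac{E}{8} + \frac{K}{4 E}$)
$\left(j{\left(N{\left(l,-4 \right)} \right)} + n{\left(8,A{\left(-5 \right)} \right)}\right)^{2} = \left(\left(-3\right)^{2} + \left(1 + \frac{1}{8} \cdot 8 + \frac{1}{4 \left(7 - 5\right) 8}\right)\right)^{2} = \left(9 + \left(1 + 1 + \frac{1}{4} \cdot \frac{1}{2} \cdot \frac{1}{8}\right)\right)^{2} = \left(9 + \left(1 + 1 + \frac{1}{64}\right)\right)^{2} = \left(9 + \frac{129}{64}\right)^{2} = \left(\frac{705}{64}\right)^{2} = \frac{497025}{4096}$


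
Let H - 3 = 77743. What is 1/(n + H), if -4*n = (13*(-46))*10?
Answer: 1/79241 ≈ 1.2620e-5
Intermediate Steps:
n = 1495 (n = -13*(-46)*10/4 = -(-299)*10/2 = -1/4*(-5980) = 1495)
H = 77746 (H = 3 + 77743 = 77746)
1/(n + H) = 1/(1495 + 77746) = 1/79241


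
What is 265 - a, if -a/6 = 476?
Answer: 3121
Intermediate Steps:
a = -2856 (a = -6*476 = -2856)
265 - a = 265 - 1*(-2856) = 265 + 2856 = 3121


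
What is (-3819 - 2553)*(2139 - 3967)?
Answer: 11648016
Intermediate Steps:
(-3819 - 2553)*(2139 - 3967) = -6372*(-1828) = 11648016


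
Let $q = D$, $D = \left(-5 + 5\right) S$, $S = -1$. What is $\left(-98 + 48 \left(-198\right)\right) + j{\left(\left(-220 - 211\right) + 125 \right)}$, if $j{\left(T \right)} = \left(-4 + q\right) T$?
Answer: $-8378$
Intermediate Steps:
$D = 0$ ($D = \left(-5 + 5\right) \left(-1\right) = 0 \left(-1\right) = 0$)
$q = 0$
$j{\left(T \right)} = - 4 T$ ($j{\left(T \right)} = \left(-4 + 0\right) T = - 4 T$)
$\left(-98 + 48 \left(-198\right)\right) + j{\left(\left(-220 - 211\right) + 125 \right)} = \left(-98 + 48 \left(-198\right)\right) - 4 \left(\left(-220 - 211\right) + 125\right) = \left(-98 - 9504\right) - 4 \left(-431 + 125\right) = -9602 - -1224 = -9602 + 1224 = -8378$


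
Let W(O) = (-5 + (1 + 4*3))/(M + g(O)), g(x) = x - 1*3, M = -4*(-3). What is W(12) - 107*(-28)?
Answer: 62924/21 ≈ 2996.4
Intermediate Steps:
M = 12
g(x) = -3 + x (g(x) = x - 3 = -3 + x)
W(O) = 8/(9 + O) (W(O) = (-5 + (1 + 4*3))/(12 + (-3 + O)) = (-5 + (1 + 12))/(9 + O) = (-5 + 13)/(9 + O) = 8/(9 + O))
W(12) - 107*(-28) = 8/(9 + 12) - 107*(-28) = 8/21 + 2996 = 62924/21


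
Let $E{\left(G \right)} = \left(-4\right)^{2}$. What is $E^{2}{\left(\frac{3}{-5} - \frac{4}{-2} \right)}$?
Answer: $256$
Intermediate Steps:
$E{\left(G \right)} = 16$
$E^{2}{\left(\frac{3}{-5} - \frac{4}{-2} \right)} = 16^{2} = 256$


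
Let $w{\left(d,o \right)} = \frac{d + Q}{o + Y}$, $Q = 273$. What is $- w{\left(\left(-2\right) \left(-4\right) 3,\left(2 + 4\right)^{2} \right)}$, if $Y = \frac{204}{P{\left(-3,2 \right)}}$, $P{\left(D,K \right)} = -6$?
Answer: $- \frac{297}{2} \approx -148.5$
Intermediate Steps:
$Y = -34$ ($Y = \frac{204}{-6} = 204 \left(- \frac{1}{6}\right) = -34$)
$w{\left(d,o \right)} = \frac{273 + d}{-34 + o}$ ($w{\left(d,o \right)} = \frac{d + 273}{o - 34} = \frac{273 + d}{-34 + o}$)
$- w{\left(\left(-2\right) \left(-4\right) 3,\left(2 + 4\right)^{2} \right)} = - \frac{273 + \left(-2\right) \left(-4\right) 3}{-34 + \left(2 + 4\right)^{2}} = - \frac{273 + 8 \cdot 3}{-34 + 6^{2}} = - \frac{273 + 24}{-34 + 36} = - \frac{297}{2}$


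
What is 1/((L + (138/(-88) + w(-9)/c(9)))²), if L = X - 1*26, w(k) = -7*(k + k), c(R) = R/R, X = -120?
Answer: 1936/900601 ≈ 0.0021497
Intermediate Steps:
c(R) = 1
w(k) = -14*k
L = -146 (L = -120 - 1*26 = -120 - 26 = -146)
1/((L + (138/(-88) + w(-9)/c(9)))²) = 1/((-146 + (138/(-88) - 14*(-9)/1))²) = 1/((-146 + (138*(-1/88) + 126*1))²) = 1/((-146 + (-69/44 + 126))²) = 1/((-146 + 5475/44)²) = 1/((-949/44)²) = 1/(900601/1936) = 1936/900601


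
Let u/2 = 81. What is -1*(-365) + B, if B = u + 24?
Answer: 551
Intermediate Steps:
u = 162 (u = 2*81 = 162)
B = 186 (B = 162 + 24 = 186)
-1*(-365) + B = -1*(-365) + 186 = 365 + 186 = 551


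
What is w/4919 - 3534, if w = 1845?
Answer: -17381901/4919 ≈ -3533.6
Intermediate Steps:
w/4919 - 3534 = 1845/4919 - 3534 = -17381901/4919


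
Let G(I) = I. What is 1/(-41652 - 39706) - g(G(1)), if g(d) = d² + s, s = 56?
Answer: -4637407/81358 ≈ -57.000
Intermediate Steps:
g(d) = 56 + d² (g(d) = d² + 56 = 56 + d²)
1/(-41652 - 39706) - g(G(1)) = 1/(-41652 - 39706) - (56 + 1²) = 1/(-81358) - (56 + 1) = -1/81358 - 1*57 = -1/81358 - 57 = -4637407/81358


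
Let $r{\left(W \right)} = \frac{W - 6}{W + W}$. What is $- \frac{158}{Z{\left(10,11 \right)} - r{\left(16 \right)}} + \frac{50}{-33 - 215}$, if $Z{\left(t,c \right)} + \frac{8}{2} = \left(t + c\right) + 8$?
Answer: $- \frac{4093}{620} \approx -6.6016$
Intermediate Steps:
$r{\left(W \right)} = \frac{-6 + W}{2 W}$
$Z{\left(t,c \right)} = 4 + c + t$ ($Z{\left(t,c \right)} = -4 + \left(\left(t + c\right) + 8\right) = -4 + \left(\left(c + t\right) + 8\right) = -4 + \left(8 + c + t\right) = 4 + c + t$)
$- \frac{158}{Z{\left(10,11 \right)} - r{\left(16 \right)}} + \frac{50}{-33 - 215} = - \frac{158}{\left(4 + 11 + 10\right) - \frac{-6 + 16}{2 \cdot 16}} + \frac{50}{-33 - 215} = - \frac{158}{25 - \frac{1}{2} \cdot \frac{1}{16} \cdot 10} + \frac{50}{-248} = - \frac{158}{25 - \frac{5}{16}} + 50 \left(- \frac{1}{248}\right) = - \frac{158}{25 - \frac{5}{16}} - \frac{25}{124} = - \frac{158}{\frac{395}{16}} - \frac{25}{124} = \left(-158\right) \frac{16}{395} - \frac{25}{124} = - \frac{32}{5} - \frac{25}{124} = - \frac{4093}{620}$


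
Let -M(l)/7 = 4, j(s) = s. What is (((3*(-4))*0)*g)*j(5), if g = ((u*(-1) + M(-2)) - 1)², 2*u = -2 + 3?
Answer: 0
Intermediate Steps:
u = ½ (u = (-2 + 3)/2 = (½)*1 = ½ ≈ 0.50000)
M(l) = -28 (M(l) = -7*4 = -28)
g = 3481/4 (g = (((½)*(-1) - 28) - 1)² = ((-½ - 28) - 1)² = (-57/2 - 1)² = (-59/2)² = 3481/4 ≈ 870.25)
(((3*(-4))*0)*g)*j(5) = (((3*(-4))*0)*(3481/4))*5 = (-12*0*(3481/4))*5 = (0*(3481/4))*5 = 0*5 = 0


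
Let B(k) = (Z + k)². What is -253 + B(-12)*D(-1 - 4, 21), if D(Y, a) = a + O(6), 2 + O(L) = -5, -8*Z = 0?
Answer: 1763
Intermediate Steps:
Z = 0 (Z = -⅛*0 = 0)
O(L) = -7 (O(L) = -2 - 5 = -7)
D(Y, a) = -7 + a (D(Y, a) = a - 7 = -7 + a)
B(k) = k² (B(k) = (0 + k)² = k²)
-253 + B(-12)*D(-1 - 4, 21) = -253 + (-12)²*(-7 + 21) = -253 + 144*14 = -253 + 2016 = 1763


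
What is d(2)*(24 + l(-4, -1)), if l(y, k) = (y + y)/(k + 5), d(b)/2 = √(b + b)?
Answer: 88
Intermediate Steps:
d(b) = 2*√2*√b (d(b) = 2*√(b + b) = 2*√(2*b) = 2*(√2*√b) = 2*√2*√b)
l(y, k) = 2*y/(5 + k) (l(y, k) = (2*y)/(5 + k) = 2*y/(5 + k))
d(2)*(24 + l(-4, -1)) = (2*√2*√2)*(24 + 2*(-4)/(5 - 1)) = 4*(24 + 2*(-4)/4) = 4*(24 + 2*(-4)*(¼)) = 4*(24 - 2) = 4*22 = 88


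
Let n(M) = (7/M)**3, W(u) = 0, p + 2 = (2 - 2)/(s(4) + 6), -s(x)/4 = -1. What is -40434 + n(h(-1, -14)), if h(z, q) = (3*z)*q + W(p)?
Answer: -8733743/216 ≈ -40434.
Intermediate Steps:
s(x) = 4 (s(x) = -4*(-1) = 4)
p = -2 (p = -2 + (2 - 2)/(4 + 6) = -2 + 0/10 = -2 + 0*(1/10) = -2 + 0 = -2)
h(z, q) = 3*q*z (h(z, q) = (3*z)*q + 0 = 3*q*z + 0 = 3*q*z)
n(M) = 343/M**3
-40434 + n(h(-1, -14)) = -40434 + 343/(3*(-14)*(-1))**3 = -40434 + 343/42**3 = -40434 + 343*(1/74088) = -40434 + 1/216 = -8733743/216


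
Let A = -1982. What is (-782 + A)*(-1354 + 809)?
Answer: 1506380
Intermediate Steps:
(-782 + A)*(-1354 + 809) = (-782 - 1982)*(-1354 + 809) = -2764*(-545) = 1506380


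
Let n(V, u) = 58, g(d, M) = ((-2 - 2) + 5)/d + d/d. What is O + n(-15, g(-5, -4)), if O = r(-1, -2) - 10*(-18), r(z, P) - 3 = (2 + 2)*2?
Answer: 249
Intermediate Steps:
r(z, P) = 11 (r(z, P) = 3 + (2 + 2)*2 = 3 + 4*2 = 3 + 8 = 11)
g(d, M) = 1 + 1/d (g(d, M) = (-4 + 5)/d + 1 = 1/d + 1 = 1 + 1/d)
O = 191 (O = 11 - 10*(-18) = 11 + 180 = 191)
O + n(-15, g(-5, -4)) = 191 + 58 = 249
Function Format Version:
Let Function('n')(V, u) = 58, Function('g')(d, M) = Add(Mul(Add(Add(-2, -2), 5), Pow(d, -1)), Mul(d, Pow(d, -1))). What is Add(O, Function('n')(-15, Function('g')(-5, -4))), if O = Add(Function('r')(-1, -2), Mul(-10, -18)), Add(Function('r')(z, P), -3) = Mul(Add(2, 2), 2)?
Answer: 249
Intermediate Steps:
Function('r')(z, P) = 11 (Function('r')(z, P) = Add(3, Mul(Add(2, 2), 2)) = Add(3, Mul(4, 2)) = Add(3, 8) = 11)
Function('g')(d, M) = Add(1, Pow(d, -1)) (Function('g')(d, M) = Add(Mul(Add(-4, 5), Pow(d, -1)), 1) = Add(Mul(1, Pow(d, -1)), 1) = Add(Pow(d, -1), 1) = Add(1, Pow(d, -1)))
O = 191 (O = Add(11, Mul(-10, -18)) = Add(11, 180) = 191)
Add(O, Function('n')(-15, Function('g')(-5, -4))) = Add(191, 58) = 249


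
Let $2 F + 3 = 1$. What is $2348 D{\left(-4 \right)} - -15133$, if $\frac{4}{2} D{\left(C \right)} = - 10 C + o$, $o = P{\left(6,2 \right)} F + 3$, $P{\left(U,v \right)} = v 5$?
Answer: $53875$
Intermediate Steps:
$F = -1$ ($F = - \frac{3}{2} + \frac{1}{2} \cdot 1 = - \frac{3}{2} + \frac{1}{2} = -1$)
$P{\left(U,v \right)} = 5 v$
$o = -7$ ($o = 5 \cdot 2 \left(-1\right) + 3 = 10 \left(-1\right) + 3 = -10 + 3 = -7$)
$D{\left(C \right)} = - \frac{7}{2} - 5 C$ ($D{\left(C \right)} = \frac{- 10 C - 7}{2} = \frac{-7 - 10 C}{2} = - \frac{7}{2} - 5 C$)
$2348 D{\left(-4 \right)} - -15133 = 2348 \left(- \frac{7}{2} - -20\right) - -15133 = 2348 \left(- \frac{7}{2} + 20\right) + 15133 = 2348 \cdot \frac{33}{2} + 15133 = 38742 + 15133 = 53875$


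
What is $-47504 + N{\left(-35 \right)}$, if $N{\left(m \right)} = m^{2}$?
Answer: $-46279$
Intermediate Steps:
$-47504 + N{\left(-35 \right)} = -47504 + \left(-35\right)^{2} = -47504 + 1225 = -46279$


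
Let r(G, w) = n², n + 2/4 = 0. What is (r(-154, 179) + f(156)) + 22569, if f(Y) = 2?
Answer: 90285/4 ≈ 22571.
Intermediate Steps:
n = -½ (n = -½ + 0 = -½ ≈ -0.50000)
r(G, w) = ¼ (r(G, w) = (-½)² = ¼)
(r(-154, 179) + f(156)) + 22569 = (¼ + 2) + 22569 = 9/4 + 22569 = 90285/4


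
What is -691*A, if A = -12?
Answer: 8292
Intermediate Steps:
-691*A = -691*(-12) = 8292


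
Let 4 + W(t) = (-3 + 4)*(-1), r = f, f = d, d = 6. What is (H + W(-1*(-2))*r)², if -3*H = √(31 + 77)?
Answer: 912 + 120*√3 ≈ 1119.8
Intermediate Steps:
f = 6
r = 6
W(t) = -5 (W(t) = -4 + (-3 + 4)*(-1) = -4 + 1*(-1) = -4 - 1 = -5)
H = -2*√3 (H = -√(31 + 77)/3 = -2*√3 ≈ -3.4641)
(H + W(-1*(-2))*r)² = (-2*√3 - 5*6)² = (-2*√3 - 30)² = (-30 - 2*√3)²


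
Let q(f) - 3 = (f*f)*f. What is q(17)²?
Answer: 24167056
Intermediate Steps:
q(f) = 3 + f³ (q(f) = 3 + (f*f)*f = 3 + f²*f = 3 + f³)
q(17)² = (3 + 17³)² = (3 + 4913)² = 4916² = 24167056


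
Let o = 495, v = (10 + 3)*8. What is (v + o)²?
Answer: 358801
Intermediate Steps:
v = 104 (v = 13*8 = 104)
(v + o)² = (104 + 495)² = 599² = 358801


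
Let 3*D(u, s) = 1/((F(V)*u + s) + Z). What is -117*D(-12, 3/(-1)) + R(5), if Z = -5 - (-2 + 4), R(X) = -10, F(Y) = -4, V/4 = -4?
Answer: -419/38 ≈ -11.026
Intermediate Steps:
V = -16 (V = 4*(-4) = -16)
Z = -7 (Z = -5 - 1*2 = -5 - 2 = -7)
D(u, s) = 1/(3*(-7 + s - 4*u)) (D(u, s) = 1/(3*((-4*u + s) - 7)) = 1/(3*((s - 4*u) - 7)) = 1/(3*(-7 + s - 4*u)))
-117*D(-12, 3/(-1)) + R(5) = -39/(-7 + 3/(-1) - 4*(-12)) - 10 = -39/(-7 + 3*(-1) + 48) - 10 = -39/(-7 - 3 + 48) - 10 = -39/38 - 10 = -419/38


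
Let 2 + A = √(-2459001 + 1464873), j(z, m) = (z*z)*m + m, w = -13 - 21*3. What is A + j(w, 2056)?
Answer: 11877510 + 4*I*√62133 ≈ 1.1878e+7 + 997.06*I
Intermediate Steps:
w = -76 (w = -13 - 63 = -76)
j(z, m) = m + m*z² (j(z, m) = z²*m + m = m*z² + m = m + m*z²)
A = -2 + 4*I*√62133 (A = -2 + √(-2459001 + 1464873) = -2 + √(-994128) = -2 + 4*I*√62133 ≈ -2.0 + 997.06*I)
A + j(w, 2056) = (-2 + 4*I*√62133) + 2056*(1 + (-76)²) = (-2 + 4*I*√62133) + 2056*(1 + 5776) = (-2 + 4*I*√62133) + 2056*5777 = (-2 + 4*I*√62133) + 11877512 = 11877510 + 4*I*√62133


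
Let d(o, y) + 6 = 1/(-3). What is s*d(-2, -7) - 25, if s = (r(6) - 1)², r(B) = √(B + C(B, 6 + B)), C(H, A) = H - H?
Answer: -208/3 + 38*√6/3 ≈ -38.306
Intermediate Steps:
d(o, y) = -19/3 (d(o, y) = -6 + 1/(-3) = -6 + 1*(-⅓) = -6 - ⅓ = -19/3)
C(H, A) = 0
r(B) = √B (r(B) = √(B + 0) = √B)
s = (-1 + √6)² (s = (√6 - 1)² = (-1 + √6)² ≈ 2.1010)
s*d(-2, -7) - 25 = (1 - √6)²*(-19/3) - 25 = -19*(1 - √6)²/3 - 25 = -25 - 19*(1 - √6)²/3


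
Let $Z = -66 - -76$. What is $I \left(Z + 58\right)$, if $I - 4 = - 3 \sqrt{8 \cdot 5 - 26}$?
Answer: $272 - 204 \sqrt{14} \approx -491.3$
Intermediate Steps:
$Z = 10$ ($Z = -66 + 76 = 10$)
$I = 4 - 3 \sqrt{14}$ ($I = 4 - 3 \sqrt{8 \cdot 5 - 26} = 4 - 3 \sqrt{40 - 26} = 4 - 3 \sqrt{14} \approx -7.225$)
$I \left(Z + 58\right) = \left(4 - 3 \sqrt{14}\right) \left(10 + 58\right) = \left(4 - 3 \sqrt{14}\right) 68 = 272 - 204 \sqrt{14}$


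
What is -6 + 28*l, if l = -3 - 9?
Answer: -342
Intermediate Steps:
l = -12
-6 + 28*l = -6 + 28*(-12) = -6 - 336 = -342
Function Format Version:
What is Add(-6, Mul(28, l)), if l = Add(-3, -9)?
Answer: -342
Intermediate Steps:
l = -12
Add(-6, Mul(28, l)) = Add(-6, Mul(28, -12)) = Add(-6, -336) = -342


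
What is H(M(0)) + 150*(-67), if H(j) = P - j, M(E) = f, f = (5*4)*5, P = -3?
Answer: -10153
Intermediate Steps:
f = 100 (f = 20*5 = 100)
M(E) = 100
H(j) = -3 - j
H(M(0)) + 150*(-67) = (-3 - 1*100) + 150*(-67) = (-3 - 100) - 10050 = -103 - 10050 = -10153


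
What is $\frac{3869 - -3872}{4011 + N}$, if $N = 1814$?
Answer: $\frac{7741}{5825} \approx 1.3289$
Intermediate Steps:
$\frac{3869 - -3872}{4011 + N} = \frac{3869 - -3872}{4011 + 1814} = \frac{3869 + 3872}{5825} = 7741 \cdot \frac{1}{5825} = \frac{7741}{5825}$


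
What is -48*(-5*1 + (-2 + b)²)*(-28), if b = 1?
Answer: -5376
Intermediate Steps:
-48*(-5*1 + (-2 + b)²)*(-28) = -48*(-5*1 + (-2 + 1)²)*(-28) = -48*(-5 + (-1)²)*(-28) = -48*(-5 + 1)*(-28) = -48*(-4)*(-28) = 192*(-28) = -5376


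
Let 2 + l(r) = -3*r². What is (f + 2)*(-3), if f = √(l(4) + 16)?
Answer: -6 - 3*I*√34 ≈ -6.0 - 17.493*I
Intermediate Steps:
l(r) = -2 - 3*r²
f = I*√34 (f = √((-2 - 3*4²) + 16) = √((-2 - 3*16) + 16) = √((-2 - 48) + 16) = √(-50 + 16) = √(-34) = I*√34 ≈ 5.8309*I)
(f + 2)*(-3) = (I*√34 + 2)*(-3) = (2 + I*√34)*(-3) = -6 - 3*I*√34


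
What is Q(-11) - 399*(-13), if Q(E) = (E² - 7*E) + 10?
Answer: 5395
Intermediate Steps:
Q(E) = 10 + E² - 7*E
Q(-11) - 399*(-13) = (10 + (-11)² - 7*(-11)) - 399*(-13) = (10 + 121 + 77) - 133*(-39) = 208 + 5187 = 5395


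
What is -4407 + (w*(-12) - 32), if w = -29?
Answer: -4091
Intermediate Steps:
-4407 + (w*(-12) - 32) = -4407 + (-29*(-12) - 32) = -4407 + (348 - 32) = -4407 + 316 = -4091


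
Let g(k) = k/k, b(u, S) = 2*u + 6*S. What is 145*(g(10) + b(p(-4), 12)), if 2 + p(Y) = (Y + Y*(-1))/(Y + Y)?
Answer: 10005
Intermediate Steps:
p(Y) = -2 (p(Y) = -2 + (Y + Y*(-1))/(Y + Y) = -2 + (Y - Y)/((2*Y)) = -2 + 0*(1/(2*Y)) = -2 + 0 = -2)
g(k) = 1
145*(g(10) + b(p(-4), 12)) = 145*(1 + (2*(-2) + 6*12)) = 145*(1 + (-4 + 72)) = 145*(1 + 68) = 145*69 = 10005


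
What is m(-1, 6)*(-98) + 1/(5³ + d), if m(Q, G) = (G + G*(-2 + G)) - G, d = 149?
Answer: -644447/274 ≈ -2352.0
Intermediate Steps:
m(Q, G) = G*(-2 + G)
m(-1, 6)*(-98) + 1/(5³ + d) = (6*(-2 + 6))*(-98) + 1/(5³ + 149) = (6*4)*(-98) + 1/(125 + 149) = 24*(-98) + 1/274 = -2352 + 1/274 = -644447/274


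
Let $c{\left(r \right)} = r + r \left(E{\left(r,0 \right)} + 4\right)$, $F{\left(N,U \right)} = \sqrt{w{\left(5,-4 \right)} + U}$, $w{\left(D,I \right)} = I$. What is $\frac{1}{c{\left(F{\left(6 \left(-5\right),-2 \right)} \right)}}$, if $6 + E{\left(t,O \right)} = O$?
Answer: $\frac{i \sqrt{6}}{6} \approx 0.40825 i$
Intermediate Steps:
$E{\left(t,O \right)} = -6 + O$
$F{\left(N,U \right)} = \sqrt{-4 + U}$
$c{\left(r \right)} = - r$ ($c{\left(r \right)} = r + r \left(\left(-6 + 0\right) + 4\right) = r + r \left(-6 + 4\right) = r + r \left(-2\right) = r - 2 r = - r$)
$\frac{1}{c{\left(F{\left(6 \left(-5\right),-2 \right)} \right)}} = \frac{1}{\left(-1\right) \sqrt{-4 - 2}} = \frac{1}{\left(-1\right) \sqrt{-6}} = \frac{1}{\left(-1\right) i \sqrt{6}} = \frac{i \sqrt{6}}{6}$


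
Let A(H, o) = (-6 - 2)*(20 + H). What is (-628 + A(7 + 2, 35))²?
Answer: 739600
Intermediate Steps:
A(H, o) = -160 - 8*H (A(H, o) = -8*(20 + H) = -160 - 8*H)
(-628 + A(7 + 2, 35))² = (-628 + (-160 - 8*(7 + 2)))² = (-628 + (-160 - 8*9))² = (-628 + (-160 - 72))² = (-628 - 232)² = (-860)² = 739600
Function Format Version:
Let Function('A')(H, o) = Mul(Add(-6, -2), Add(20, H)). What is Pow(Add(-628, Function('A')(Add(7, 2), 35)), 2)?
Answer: 739600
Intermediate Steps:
Function('A')(H, o) = Add(-160, Mul(-8, H)) (Function('A')(H, o) = Mul(-8, Add(20, H)) = Add(-160, Mul(-8, H)))
Pow(Add(-628, Function('A')(Add(7, 2), 35)), 2) = Pow(Add(-628, Add(-160, Mul(-8, Add(7, 2)))), 2) = Pow(Add(-628, Add(-160, Mul(-8, 9))), 2) = Pow(Add(-628, Add(-160, -72)), 2) = Pow(Add(-628, -232), 2) = Pow(-860, 2) = 739600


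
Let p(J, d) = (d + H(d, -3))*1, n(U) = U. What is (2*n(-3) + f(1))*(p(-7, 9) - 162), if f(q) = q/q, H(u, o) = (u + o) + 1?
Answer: 730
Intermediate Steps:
H(u, o) = 1 + o + u (H(u, o) = (o + u) + 1 = 1 + o + u)
f(q) = 1
p(J, d) = -2 + 2*d (p(J, d) = (d + (1 - 3 + d))*1 = (d + (-2 + d))*1 = (-2 + 2*d)*1 = -2 + 2*d)
(2*n(-3) + f(1))*(p(-7, 9) - 162) = (2*(-3) + 1)*((-2 + 2*9) - 162) = (-6 + 1)*((-2 + 18) - 162) = -5*(16 - 162) = -5*(-146) = 730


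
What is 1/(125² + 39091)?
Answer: 1/54716 ≈ 1.8276e-5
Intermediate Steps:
1/(125² + 39091) = 1/(15625 + 39091) = 1/54716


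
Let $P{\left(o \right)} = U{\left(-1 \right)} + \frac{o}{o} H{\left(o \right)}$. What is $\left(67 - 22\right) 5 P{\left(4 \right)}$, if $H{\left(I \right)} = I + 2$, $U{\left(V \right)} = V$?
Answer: $1125$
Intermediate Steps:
$H{\left(I \right)} = 2 + I$
$P{\left(o \right)} = 1 + o$ ($P{\left(o \right)} = -1 + \frac{o}{o} \left(2 + o\right) = -1 + 1 \left(2 + o\right) = -1 + \left(2 + o\right) = 1 + o$)
$\left(67 - 22\right) 5 P{\left(4 \right)} = \left(67 - 22\right) 5 \left(1 + 4\right) = \left(67 + \left(-62 + 40\right)\right) 5 \cdot 5 = \left(67 - 22\right) 25 = 45 \cdot 25 = 1125$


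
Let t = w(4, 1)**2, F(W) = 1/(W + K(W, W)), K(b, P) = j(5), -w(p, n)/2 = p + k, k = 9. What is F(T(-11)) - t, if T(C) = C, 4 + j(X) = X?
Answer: -6761/10 ≈ -676.10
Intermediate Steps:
j(X) = -4 + X
w(p, n) = -18 - 2*p (w(p, n) = -2*(p + 9) = -2*(9 + p) = -18 - 2*p)
K(b, P) = 1 (K(b, P) = -4 + 5 = 1)
F(W) = 1/(1 + W) (F(W) = 1/(W + 1) = 1/(1 + W))
t = 676 (t = (-18 - 2*4)**2 = (-18 - 8)**2 = (-26)**2 = 676)
F(T(-11)) - t = 1/(1 - 11) - 1*676 = 1/(-10) - 676 = -1/10 - 676 = -6761/10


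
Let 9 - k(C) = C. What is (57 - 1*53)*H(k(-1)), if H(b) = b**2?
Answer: 400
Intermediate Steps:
k(C) = 9 - C
(57 - 1*53)*H(k(-1)) = (57 - 1*53)*(9 - 1*(-1))**2 = (57 - 53)*(9 + 1)**2 = 4*10**2 = 4*100 = 400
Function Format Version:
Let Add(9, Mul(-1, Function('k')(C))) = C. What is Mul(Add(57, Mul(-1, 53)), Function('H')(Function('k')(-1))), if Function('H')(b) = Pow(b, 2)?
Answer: 400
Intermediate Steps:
Function('k')(C) = Add(9, Mul(-1, C))
Mul(Add(57, Mul(-1, 53)), Function('H')(Function('k')(-1))) = Mul(Add(57, Mul(-1, 53)), Pow(Add(9, Mul(-1, -1)), 2)) = Mul(Add(57, -53), Pow(Add(9, 1), 2)) = Mul(4, Pow(10, 2)) = Mul(4, 100) = 400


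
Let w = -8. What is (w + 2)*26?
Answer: -156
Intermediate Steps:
(w + 2)*26 = (-8 + 2)*26 = -6*26 = -156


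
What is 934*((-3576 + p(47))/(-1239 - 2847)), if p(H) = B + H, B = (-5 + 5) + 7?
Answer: 548258/681 ≈ 805.08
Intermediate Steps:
B = 7 (B = 0 + 7 = 7)
p(H) = 7 + H
934*((-3576 + p(47))/(-1239 - 2847)) = 934*((-3576 + (7 + 47))/(-1239 - 2847)) = 934*((-3576 + 54)/(-4086)) = 934*(-3522*(-1/4086)) = 934*(587/681) = 548258/681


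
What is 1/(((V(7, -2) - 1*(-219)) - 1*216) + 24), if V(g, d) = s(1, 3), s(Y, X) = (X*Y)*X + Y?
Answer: 1/37 ≈ 0.027027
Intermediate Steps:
s(Y, X) = Y + Y*X**2 (s(Y, X) = Y*X**2 + Y = Y + Y*X**2)
V(g, d) = 10 (V(g, d) = 1*(1 + 3**2) = 1*(1 + 9) = 1*10 = 10)
1/(((V(7, -2) - 1*(-219)) - 1*216) + 24) = 1/(((10 - 1*(-219)) - 1*216) + 24) = 1/(((10 + 219) - 216) + 24) = 1/((229 - 216) + 24) = 1/(13 + 24) = 1/37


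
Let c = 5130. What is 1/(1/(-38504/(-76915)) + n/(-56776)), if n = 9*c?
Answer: 273262888/323649545 ≈ 0.84432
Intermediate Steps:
n = 46170 (n = 9*5130 = 46170)
1/(1/(-38504/(-76915)) + n/(-56776)) = 1/(1/(-38504/(-76915)) + 46170/(-56776)) = 1/(1/(-38504*(-1/76915)) + 46170*(-1/56776)) = 1/(1/(38504/76915) - 23085/28388) = 1/(76915/38504 - 23085/28388) = 1/(323649545/273262888) = 273262888/323649545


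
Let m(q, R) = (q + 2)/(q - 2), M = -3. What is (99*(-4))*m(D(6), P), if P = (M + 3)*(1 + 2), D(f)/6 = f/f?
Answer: -792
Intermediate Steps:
D(f) = 6 (D(f) = 6*(f/f) = 6*1 = 6)
P = 0 (P = (-3 + 3)*(1 + 2) = 0*3 = 0)
m(q, R) = (2 + q)/(-2 + q)
(99*(-4))*m(D(6), P) = (99*(-4))*((2 + 6)/(-2 + 6)) = -396*8/4 = -99*8 = -396*2 = -792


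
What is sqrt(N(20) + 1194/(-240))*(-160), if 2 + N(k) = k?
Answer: -8*sqrt(5210) ≈ -577.44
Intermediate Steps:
N(k) = -2 + k
sqrt(N(20) + 1194/(-240))*(-160) = sqrt((-2 + 20) + 1194/(-240))*(-160) = sqrt(18 + 1194*(-1/240))*(-160) = sqrt(18 - 199/40)*(-160) = sqrt(521/40)*(-160) = (sqrt(5210)/20)*(-160) = -8*sqrt(5210)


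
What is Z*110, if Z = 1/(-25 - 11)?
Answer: -55/18 ≈ -3.0556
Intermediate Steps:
Z = -1/36 (Z = 1/(-36) = -1/36 ≈ -0.027778)
Z*110 = -1/36*110 = -55/18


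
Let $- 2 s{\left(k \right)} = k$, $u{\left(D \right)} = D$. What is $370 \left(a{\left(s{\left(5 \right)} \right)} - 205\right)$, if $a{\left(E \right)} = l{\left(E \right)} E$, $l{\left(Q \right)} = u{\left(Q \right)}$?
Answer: $- \frac{147075}{2} \approx -73538.0$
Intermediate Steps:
$l{\left(Q \right)} = Q$
$s{\left(k \right)} = - \frac{k}{2}$
$a{\left(E \right)} = E^{2}$ ($a{\left(E \right)} = E E = E^{2}$)
$370 \left(a{\left(s{\left(5 \right)} \right)} - 205\right) = 370 \left(\left(\left(- \frac{1}{2}\right) 5\right)^{2} - 205\right) = 370 \left(\left(- \frac{5}{2}\right)^{2} - 205\right) = 370 \left(\frac{25}{4} - 205\right) = 370 \left(- \frac{795}{4}\right) = - \frac{147075}{2}$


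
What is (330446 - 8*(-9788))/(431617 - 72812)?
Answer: 81750/71761 ≈ 1.1392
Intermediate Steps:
(330446 - 8*(-9788))/(431617 - 72812) = (330446 + 78304)/358805 = 408750*(1/358805) = 81750/71761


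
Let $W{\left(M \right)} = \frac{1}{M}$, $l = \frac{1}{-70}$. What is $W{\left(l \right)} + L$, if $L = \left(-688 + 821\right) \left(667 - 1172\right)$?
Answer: $-67235$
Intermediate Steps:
$l = - \frac{1}{70} \approx -0.014286$
$L = -67165$ ($L = 133 \left(-505\right) = -67165$)
$W{\left(l \right)} + L = \frac{1}{- \frac{1}{70}} - 67165 = -70 - 67165 = -67235$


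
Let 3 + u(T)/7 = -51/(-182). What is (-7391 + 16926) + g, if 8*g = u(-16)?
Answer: 1982785/208 ≈ 9532.6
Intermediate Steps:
u(T) = -495/26 (u(T) = -21 + 7*(-51/(-182)) = -21 + 7*(-51*(-1/182)) = -21 + 7*(51/182) = -21 + 51/26 = -495/26)
g = -495/208 (g = (1/8)*(-495/26) = -495/208 ≈ -2.3798)
(-7391 + 16926) + g = (-7391 + 16926) - 495/208 = 9535 - 495/208 = 1982785/208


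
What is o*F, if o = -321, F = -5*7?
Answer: 11235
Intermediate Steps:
F = -35
o*F = -321*(-35) = 11235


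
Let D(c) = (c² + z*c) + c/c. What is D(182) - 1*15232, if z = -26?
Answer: 13161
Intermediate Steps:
D(c) = 1 + c² - 26*c (D(c) = (c² - 26*c) + c/c = (c² - 26*c) + 1 = 1 + c² - 26*c)
D(182) - 1*15232 = (1 + 182² - 26*182) - 1*15232 = (1 + 33124 - 4732) - 15232 = 28393 - 15232 = 13161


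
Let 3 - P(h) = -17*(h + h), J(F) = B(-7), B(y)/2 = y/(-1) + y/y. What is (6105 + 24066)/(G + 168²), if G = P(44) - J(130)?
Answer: 30171/29707 ≈ 1.0156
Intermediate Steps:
B(y) = 2 - 2*y (B(y) = 2*(y/(-1) + y/y) = 2*(y*(-1) + 1) = 2*(-y + 1) = 2*(1 - y) = 2 - 2*y)
J(F) = 16 (J(F) = 2 - 2*(-7) = 2 + 14 = 16)
P(h) = 3 + 34*h (P(h) = 3 - (-17)*(h + h) = 3 - (-17)*2*h = 3 - (-34)*h = 3 + 34*h)
G = 1483 (G = (3 + 34*44) - 1*16 = (3 + 1496) - 16 = 1499 - 16 = 1483)
(6105 + 24066)/(G + 168²) = (6105 + 24066)/(1483 + 168²) = 30171/(1483 + 28224) = 30171/29707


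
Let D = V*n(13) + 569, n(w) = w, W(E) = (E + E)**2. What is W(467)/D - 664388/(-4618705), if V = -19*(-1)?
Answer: 1007424289897/942215820 ≈ 1069.2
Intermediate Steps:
V = 19
W(E) = 4*E**2 (W(E) = (2*E)**2 = 4*E**2)
D = 816 (D = 19*13 + 569 = 247 + 569 = 816)
W(467)/D - 664388/(-4618705) = (4*467**2)/816 - 664388/(-4618705) = (4*218089)*(1/816) - 664388*(-1/4618705) = 872356*(1/816) + 664388/4618705 = 218089/204 + 664388/4618705 = 1007424289897/942215820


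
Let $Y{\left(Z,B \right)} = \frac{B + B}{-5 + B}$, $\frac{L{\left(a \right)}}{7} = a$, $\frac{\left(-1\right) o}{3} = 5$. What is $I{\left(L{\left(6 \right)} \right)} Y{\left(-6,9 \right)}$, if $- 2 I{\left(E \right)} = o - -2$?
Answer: $\frac{117}{4} \approx 29.25$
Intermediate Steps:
$o = -15$ ($o = \left(-3\right) 5 = -15$)
$L{\left(a \right)} = 7 a$
$Y{\left(Z,B \right)} = \frac{2 B}{-5 + B}$
$I{\left(E \right)} = \frac{13}{2}$ ($I{\left(E \right)} = - \frac{-15 - -2}{2} = - \frac{-15 + 2}{2} = \left(- \frac{1}{2}\right) \left(-13\right) = \frac{13}{2}$)
$I{\left(L{\left(6 \right)} \right)} Y{\left(-6,9 \right)} = \frac{13 \cdot 2 \cdot 9 \frac{1}{-5 + 9}}{2} = \frac{13 \cdot 2 \cdot 9 \cdot \frac{1}{4}}{2} = \frac{13}{2} \cdot \frac{9}{2} = \frac{117}{4}$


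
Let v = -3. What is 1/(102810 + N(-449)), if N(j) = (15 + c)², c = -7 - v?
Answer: 1/102931 ≈ 9.7153e-6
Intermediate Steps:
c = -4 (c = -7 - 1*(-3) = -7 + 3 = -4)
N(j) = 121 (N(j) = (15 - 4)² = 11² = 121)
1/(102810 + N(-449)) = 1/(102810 + 121) = 1/102931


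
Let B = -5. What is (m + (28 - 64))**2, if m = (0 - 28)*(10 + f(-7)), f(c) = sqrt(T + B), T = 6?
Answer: 118336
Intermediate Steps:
f(c) = 1 (f(c) = sqrt(6 - 5) = sqrt(1) = 1)
m = -308 (m = (0 - 28)*(10 + 1) = -28*11 = -308)
(m + (28 - 64))**2 = (-308 + (28 - 64))**2 = (-308 - 36)**2 = (-344)**2 = 118336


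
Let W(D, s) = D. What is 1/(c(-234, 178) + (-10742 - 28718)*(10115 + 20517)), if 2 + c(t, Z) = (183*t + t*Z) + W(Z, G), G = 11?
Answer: -1/1208823018 ≈ -8.2725e-10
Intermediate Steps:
c(t, Z) = -2 + Z + 183*t + Z*t (c(t, Z) = -2 + ((183*t + t*Z) + Z) = -2 + ((183*t + Z*t) + Z) = -2 + (Z + 183*t + Z*t) = -2 + Z + 183*t + Z*t)
1/(c(-234, 178) + (-10742 - 28718)*(10115 + 20517)) = 1/((-2 + 178 + 183*(-234) + 178*(-234)) + (-10742 - 28718)*(10115 + 20517)) = 1/((-2 + 178 - 42822 - 41652) - 39460*30632) = 1/(-84298 - 1208738720) = 1/(-1208823018) = -1/1208823018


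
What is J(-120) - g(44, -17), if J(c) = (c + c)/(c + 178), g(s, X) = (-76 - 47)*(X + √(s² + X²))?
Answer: -60759/29 + 615*√89 ≈ 3706.8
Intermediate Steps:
g(s, X) = -123*X - 123*√(X² + s²) (g(s, X) = -123*(X + √(X² + s²)) = -123*X - 123*√(X² + s²))
J(c) = 2*c/(178 + c) (J(c) = (2*c)/(178 + c) = 2*c/(178 + c))
J(-120) - g(44, -17) = 2*(-120)/(178 - 120) - (-123*(-17) - 123*√((-17)² + 44²)) = 2*(-120)/58 - (2091 - 123*√(289 + 1936)) = 2*(-120)*(1/58) - (2091 - 615*√89) = -120/29 - (2091 - 615*√89) = -120/29 + (-2091 + 615*√89) = -60759/29 + 615*√89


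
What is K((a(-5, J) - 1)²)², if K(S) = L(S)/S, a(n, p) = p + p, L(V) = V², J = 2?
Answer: 81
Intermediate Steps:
a(n, p) = 2*p
K(S) = S (K(S) = S²/S = S)
K((a(-5, J) - 1)²)² = ((2*2 - 1)²)² = ((4 - 1)²)² = (3²)² = 9² = 81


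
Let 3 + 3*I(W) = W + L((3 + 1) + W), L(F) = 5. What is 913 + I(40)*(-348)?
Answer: -3959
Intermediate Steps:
I(W) = ⅔ + W/3 (I(W) = -1 + (W + 5)/3 = -1 + (5 + W)/3 = -1 + (5/3 + W/3) = ⅔ + W/3)
913 + I(40)*(-348) = 913 + (⅔ + (⅓)*40)*(-348) = 913 + (⅔ + 40/3)*(-348) = 913 + 14*(-348) = 913 - 4872 = -3959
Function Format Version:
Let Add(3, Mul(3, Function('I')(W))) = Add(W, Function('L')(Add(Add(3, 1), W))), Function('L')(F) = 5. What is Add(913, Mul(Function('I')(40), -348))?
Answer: -3959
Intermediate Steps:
Function('I')(W) = Add(Rational(2, 3), Mul(Rational(1, 3), W)) (Function('I')(W) = Add(-1, Mul(Rational(1, 3), Add(W, 5))) = Add(-1, Mul(Rational(1, 3), Add(5, W))) = Add(-1, Add(Rational(5, 3), Mul(Rational(1, 3), W))) = Add(Rational(2, 3), Mul(Rational(1, 3), W)))
Add(913, Mul(Function('I')(40), -348)) = Add(913, Mul(Add(Rational(2, 3), Mul(Rational(1, 3), 40)), -348)) = Add(913, Mul(Add(Rational(2, 3), Rational(40, 3)), -348)) = Add(913, Mul(14, -348)) = Add(913, -4872) = -3959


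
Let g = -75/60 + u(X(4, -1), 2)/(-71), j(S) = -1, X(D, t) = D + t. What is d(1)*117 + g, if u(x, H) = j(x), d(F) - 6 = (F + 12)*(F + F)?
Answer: 1062945/284 ≈ 3742.8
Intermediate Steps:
d(F) = 6 + 2*F*(12 + F) (d(F) = 6 + (F + 12)*(F + F) = 6 + (12 + F)*(2*F) = 6 + 2*F*(12 + F))
u(x, H) = -1
g = -351/284 (g = -75/60 - 1/(-71) = -75*1/60 - 1*(-1/71) = -5/4 + 1/71 = -351/284 ≈ -1.2359)
d(1)*117 + g = (6 + 2*1² + 24*1)*117 - 351/284 = (6 + 2*1 + 24)*117 - 351/284 = (6 + 2 + 24)*117 - 351/284 = 32*117 - 351/284 = 3744 - 351/284 = 1062945/284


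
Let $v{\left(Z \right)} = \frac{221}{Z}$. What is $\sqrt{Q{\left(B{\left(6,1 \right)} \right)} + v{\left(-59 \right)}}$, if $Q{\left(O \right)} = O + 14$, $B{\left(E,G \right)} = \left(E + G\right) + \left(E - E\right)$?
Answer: $\frac{\sqrt{60062}}{59} \approx 4.1538$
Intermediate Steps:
$B{\left(E,G \right)} = E + G$ ($B{\left(E,G \right)} = \left(E + G\right) + 0 = E + G$)
$Q{\left(O \right)} = 14 + O$
$\sqrt{Q{\left(B{\left(6,1 \right)} \right)} + v{\left(-59 \right)}} = \sqrt{\left(14 + \left(6 + 1\right)\right) + \frac{221}{-59}} = \sqrt{\left(14 + 7\right) + 221 \left(- \frac{1}{59}\right)} = \sqrt{21 - \frac{221}{59}} = \sqrt{\frac{1018}{59}} = \frac{\sqrt{60062}}{59}$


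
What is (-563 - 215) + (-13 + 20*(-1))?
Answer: -811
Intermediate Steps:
(-563 - 215) + (-13 + 20*(-1)) = -778 + (-13 - 20) = -778 - 33 = -811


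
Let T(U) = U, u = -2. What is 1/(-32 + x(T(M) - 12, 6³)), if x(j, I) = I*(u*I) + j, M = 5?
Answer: -1/93351 ≈ -1.0712e-5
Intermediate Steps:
x(j, I) = j - 2*I² (x(j, I) = I*(-2*I) + j = -2*I² + j = j - 2*I²)
1/(-32 + x(T(M) - 12, 6³)) = 1/(-32 + ((5 - 12) - 2*(6³)²)) = 1/(-32 + (-7 - 2*216²)) = 1/(-32 + (-7 - 2*46656)) = 1/(-32 + (-7 - 93312)) = 1/(-32 - 93319) = 1/(-93351) = -1/93351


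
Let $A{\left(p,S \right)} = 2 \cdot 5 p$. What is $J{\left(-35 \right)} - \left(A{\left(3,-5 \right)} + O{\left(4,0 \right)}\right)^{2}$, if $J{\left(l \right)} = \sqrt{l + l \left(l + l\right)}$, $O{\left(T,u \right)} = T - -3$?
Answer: $-1369 + \sqrt{2415} \approx -1319.9$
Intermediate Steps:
$O{\left(T,u \right)} = 3 + T$ ($O{\left(T,u \right)} = T + 3 = 3 + T$)
$A{\left(p,S \right)} = 10 p$
$J{\left(l \right)} = \sqrt{l + 2 l^{2}}$ ($J{\left(l \right)} = \sqrt{l + l 2 l} = \sqrt{l + 2 l^{2}}$)
$J{\left(-35 \right)} - \left(A{\left(3,-5 \right)} + O{\left(4,0 \right)}\right)^{2} = \sqrt{- 35 \left(1 + 2 \left(-35\right)\right)} - \left(10 \cdot 3 + \left(3 + 4\right)\right)^{2} = \sqrt{- 35 \left(1 - 70\right)} - \left(30 + 7\right)^{2} = \sqrt{\left(-35\right) \left(-69\right)} - 37^{2} = \sqrt{2415} - 1369 = -1369 + \sqrt{2415}$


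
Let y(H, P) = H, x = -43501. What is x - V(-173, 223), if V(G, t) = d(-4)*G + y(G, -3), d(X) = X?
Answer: -44020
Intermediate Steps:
V(G, t) = -3*G (V(G, t) = -4*G + G = -3*G)
x - V(-173, 223) = -43501 - (-3)*(-173) = -43501 - 1*519 = -43501 - 519 = -44020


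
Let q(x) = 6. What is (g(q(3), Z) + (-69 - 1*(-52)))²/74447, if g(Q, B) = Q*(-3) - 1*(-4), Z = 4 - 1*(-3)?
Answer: 961/74447 ≈ 0.012909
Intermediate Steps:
Z = 7 (Z = 4 + 3 = 7)
g(Q, B) = 4 - 3*Q (g(Q, B) = -3*Q + 4 = 4 - 3*Q)
(g(q(3), Z) + (-69 - 1*(-52)))²/74447 = ((4 - 3*6) + (-69 - 1*(-52)))²/74447 = ((4 - 18) + (-69 + 52))²*(1/74447) = (-14 - 17)²*(1/74447) = (-31)²*(1/74447) = 961*(1/74447) = 961/74447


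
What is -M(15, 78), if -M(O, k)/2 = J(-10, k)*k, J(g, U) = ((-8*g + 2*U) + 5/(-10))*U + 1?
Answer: 2865720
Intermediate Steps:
J(g, U) = 1 + U*(-½ - 8*g + 2*U) (J(g, U) = ((-8*g + 2*U) + 5*(-⅒))*U + 1 = ((-8*g + 2*U) - ½)*U + 1 = (-½ - 8*g + 2*U)*U + 1 = U*(-½ - 8*g + 2*U) + 1 = 1 + U*(-½ - 8*g + 2*U))
M(O, k) = -2*k*(1 + 2*k² + 159*k/2) (M(O, k) = -2*(1 + 2*k² - k/2 - 8*k*(-10))*k = -2*(1 + 2*k² - k/2 + 80*k)*k = -2*(1 + 2*k² + 159*k/2)*k = -2*k*(1 + 2*k² + 159*k/2))
-M(15, 78) = -(-1)*78*(2 + 4*78² + 159*78) = -(-1)*78*(2 + 4*6084 + 12402) = -(-1)*78*(2 + 24336 + 12402) = -(-1)*78*36740 = -1*(-2865720) = 2865720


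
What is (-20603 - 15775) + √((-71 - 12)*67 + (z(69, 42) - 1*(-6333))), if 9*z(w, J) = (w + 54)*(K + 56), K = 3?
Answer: -36378 + √14205/3 ≈ -36338.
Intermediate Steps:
z(w, J) = 354 + 59*w/9 (z(w, J) = ((w + 54)*(3 + 56))/9 = ((54 + w)*59)/9 = (3186 + 59*w)/9 = 354 + 59*w/9)
(-20603 - 15775) + √((-71 - 12)*67 + (z(69, 42) - 1*(-6333))) = (-20603 - 15775) + √((-71 - 12)*67 + ((354 + (59/9)*69) - 1*(-6333))) = -36378 + √(-83*67 + ((354 + 1357/3) + 6333)) = -36378 + √(-5561 + (2419/3 + 6333)) = -36378 + √(-5561 + 21418/3) = -36378 + √(4735/3) = -36378 + √14205/3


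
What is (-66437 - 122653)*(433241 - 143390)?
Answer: -54807925590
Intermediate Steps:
(-66437 - 122653)*(433241 - 143390) = -189090*289851 = -54807925590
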